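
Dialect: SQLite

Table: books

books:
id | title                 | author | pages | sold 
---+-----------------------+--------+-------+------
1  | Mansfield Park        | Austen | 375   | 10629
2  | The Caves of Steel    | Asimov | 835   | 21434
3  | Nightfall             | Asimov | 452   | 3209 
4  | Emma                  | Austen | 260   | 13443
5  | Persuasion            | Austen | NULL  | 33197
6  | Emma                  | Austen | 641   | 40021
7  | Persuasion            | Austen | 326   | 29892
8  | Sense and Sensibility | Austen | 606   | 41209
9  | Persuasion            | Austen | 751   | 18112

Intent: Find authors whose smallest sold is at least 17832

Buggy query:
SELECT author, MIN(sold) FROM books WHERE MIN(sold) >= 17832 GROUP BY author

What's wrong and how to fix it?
Bug: Aggregates like MIN are computed per group after WHERE runs

Fix: Replace WHERE with HAVING after the GROUP BY

Corrected query:
SELECT author, MIN(sold) FROM books GROUP BY author HAVING MIN(sold) >= 17832

Result:
(no rows)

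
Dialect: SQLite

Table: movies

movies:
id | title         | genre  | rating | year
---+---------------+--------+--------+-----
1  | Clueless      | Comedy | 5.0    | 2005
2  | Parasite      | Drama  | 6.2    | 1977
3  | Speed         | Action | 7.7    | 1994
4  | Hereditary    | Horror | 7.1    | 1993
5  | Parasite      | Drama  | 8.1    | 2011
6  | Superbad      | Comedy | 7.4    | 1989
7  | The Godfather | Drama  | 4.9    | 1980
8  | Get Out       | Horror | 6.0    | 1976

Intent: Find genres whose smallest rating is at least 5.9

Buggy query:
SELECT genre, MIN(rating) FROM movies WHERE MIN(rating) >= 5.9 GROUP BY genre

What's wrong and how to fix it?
Bug: MIN() in WHERE is a misuse of aggregate

Fix: Replace WHERE with HAVING after the GROUP BY

Corrected query:
SELECT genre, MIN(rating) FROM movies GROUP BY genre HAVING MIN(rating) >= 5.9

Result:
genre  | MIN(rating)
-------+------------
Action | 7.7        
Horror | 6          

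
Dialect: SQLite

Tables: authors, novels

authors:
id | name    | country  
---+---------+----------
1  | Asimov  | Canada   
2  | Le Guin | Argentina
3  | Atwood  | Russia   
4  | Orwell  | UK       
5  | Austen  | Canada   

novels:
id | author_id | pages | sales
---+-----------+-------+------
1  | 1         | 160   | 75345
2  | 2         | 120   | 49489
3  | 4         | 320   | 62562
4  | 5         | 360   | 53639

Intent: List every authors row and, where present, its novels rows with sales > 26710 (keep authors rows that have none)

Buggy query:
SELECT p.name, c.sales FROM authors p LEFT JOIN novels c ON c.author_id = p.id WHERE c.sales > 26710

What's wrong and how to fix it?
Bug: A WHERE condition on the right-hand table after LEFT JOIN drops unmatched parents

Fix: Put 'c.sales > 26710' in the JOIN's ON clause instead of WHERE

Corrected query:
SELECT p.name, c.sales FROM authors p LEFT JOIN novels c ON c.author_id = p.id AND c.sales > 26710

Result:
name    | sales
--------+------
Asimov  | 75345
Le Guin | 49489
Atwood  | NULL 
Orwell  | 62562
Austen  | 53639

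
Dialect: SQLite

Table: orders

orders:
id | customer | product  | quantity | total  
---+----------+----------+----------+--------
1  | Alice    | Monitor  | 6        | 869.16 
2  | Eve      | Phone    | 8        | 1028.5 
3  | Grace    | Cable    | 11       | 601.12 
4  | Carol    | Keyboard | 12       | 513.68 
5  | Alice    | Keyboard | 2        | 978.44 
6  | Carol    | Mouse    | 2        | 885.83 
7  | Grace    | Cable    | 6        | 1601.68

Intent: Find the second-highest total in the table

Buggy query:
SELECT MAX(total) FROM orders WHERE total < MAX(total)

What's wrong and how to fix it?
Bug: The inner MAX is an aggregate inside WHERE, which is not allowed

Fix: Put the inner MAX in a scalar subquery

Corrected query:
SELECT MAX(total) FROM orders WHERE total < (SELECT MAX(total) FROM orders)

Result:
MAX(total)
----------
1028.5    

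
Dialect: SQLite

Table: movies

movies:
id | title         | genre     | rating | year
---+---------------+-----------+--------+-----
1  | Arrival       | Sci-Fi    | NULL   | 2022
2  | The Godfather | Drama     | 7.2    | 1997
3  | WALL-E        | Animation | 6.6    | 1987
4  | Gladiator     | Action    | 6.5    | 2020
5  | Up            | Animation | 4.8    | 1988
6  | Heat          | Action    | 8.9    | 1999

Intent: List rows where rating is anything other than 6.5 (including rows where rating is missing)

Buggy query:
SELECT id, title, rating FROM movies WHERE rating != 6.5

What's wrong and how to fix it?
Bug: 'rating != 6.5' is unknown when rating is NULL, so NULL rows are silently excluded

Fix: Handle NULL separately with IS NULL alongside the inequality

Corrected query:
SELECT id, title, rating FROM movies WHERE rating != 6.5 OR rating IS NULL

Result:
id | title         | rating
---+---------------+-------
1  | Arrival       | NULL  
2  | The Godfather | 7.2   
3  | WALL-E        | 6.6   
5  | Up            | 4.8   
6  | Heat          | 8.9   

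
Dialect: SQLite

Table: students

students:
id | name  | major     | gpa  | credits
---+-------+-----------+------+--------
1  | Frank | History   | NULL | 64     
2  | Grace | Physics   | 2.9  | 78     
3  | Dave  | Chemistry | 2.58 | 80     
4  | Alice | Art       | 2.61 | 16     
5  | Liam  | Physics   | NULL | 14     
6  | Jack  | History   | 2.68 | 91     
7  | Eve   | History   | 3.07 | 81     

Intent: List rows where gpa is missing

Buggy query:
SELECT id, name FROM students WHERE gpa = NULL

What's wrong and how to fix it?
Bug: '= NULL' is always unknown in SQL three-valued logic, so no rows match

Fix: Replace '= NULL' with 'IS NULL'

Corrected query:
SELECT id, name FROM students WHERE gpa IS NULL

Result:
id | name 
---+------
1  | Frank
5  | Liam 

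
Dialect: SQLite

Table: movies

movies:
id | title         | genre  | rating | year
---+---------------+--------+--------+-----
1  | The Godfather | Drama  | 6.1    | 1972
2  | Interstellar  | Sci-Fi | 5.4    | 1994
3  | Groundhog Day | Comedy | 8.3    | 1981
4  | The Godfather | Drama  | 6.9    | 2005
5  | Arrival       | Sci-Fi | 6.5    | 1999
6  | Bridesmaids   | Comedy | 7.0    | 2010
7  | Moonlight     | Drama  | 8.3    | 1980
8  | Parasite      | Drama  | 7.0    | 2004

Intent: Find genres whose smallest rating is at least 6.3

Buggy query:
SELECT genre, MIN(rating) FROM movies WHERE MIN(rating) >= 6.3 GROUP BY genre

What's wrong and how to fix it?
Bug: Aggregates like MIN are computed per group after WHERE runs

Fix: Replace WHERE with HAVING after the GROUP BY

Corrected query:
SELECT genre, MIN(rating) FROM movies GROUP BY genre HAVING MIN(rating) >= 6.3

Result:
genre  | MIN(rating)
-------+------------
Comedy | 7          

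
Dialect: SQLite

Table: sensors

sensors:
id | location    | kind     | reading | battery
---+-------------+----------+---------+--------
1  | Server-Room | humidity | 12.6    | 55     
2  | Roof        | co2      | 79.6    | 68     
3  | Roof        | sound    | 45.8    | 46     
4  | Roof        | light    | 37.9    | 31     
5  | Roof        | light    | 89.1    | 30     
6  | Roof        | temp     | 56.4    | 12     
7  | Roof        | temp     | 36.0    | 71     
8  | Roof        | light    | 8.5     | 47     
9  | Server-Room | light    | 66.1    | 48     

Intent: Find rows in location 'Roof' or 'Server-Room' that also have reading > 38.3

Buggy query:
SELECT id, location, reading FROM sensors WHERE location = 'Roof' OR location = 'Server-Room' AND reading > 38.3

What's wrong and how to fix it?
Bug: AND binds tighter than OR, so this parses as location = 'Roof' OR (location = 'Server-Room' AND reading > 38.3)

Fix: Group the OR with parentheses (or use IN), then AND the threshold

Corrected query:
SELECT id, location, reading FROM sensors WHERE (location = 'Roof' OR location = 'Server-Room') AND reading > 38.3

Result:
id | location    | reading
---+-------------+--------
2  | Roof        | 79.6   
3  | Roof        | 45.8   
5  | Roof        | 89.1   
6  | Roof        | 56.4   
9  | Server-Room | 66.1   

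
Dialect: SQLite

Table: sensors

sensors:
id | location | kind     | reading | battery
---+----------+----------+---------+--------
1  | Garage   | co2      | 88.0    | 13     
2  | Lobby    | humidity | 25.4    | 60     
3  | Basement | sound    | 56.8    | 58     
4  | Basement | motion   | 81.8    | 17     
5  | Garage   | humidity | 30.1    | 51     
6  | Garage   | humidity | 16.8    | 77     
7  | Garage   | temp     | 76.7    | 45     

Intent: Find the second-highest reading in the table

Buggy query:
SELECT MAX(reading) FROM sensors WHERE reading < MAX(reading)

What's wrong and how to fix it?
Bug: The inner MAX is an aggregate inside WHERE, which is not allowed

Fix: Put the inner MAX in a scalar subquery

Corrected query:
SELECT MAX(reading) FROM sensors WHERE reading < (SELECT MAX(reading) FROM sensors)

Result:
MAX(reading)
------------
81.8        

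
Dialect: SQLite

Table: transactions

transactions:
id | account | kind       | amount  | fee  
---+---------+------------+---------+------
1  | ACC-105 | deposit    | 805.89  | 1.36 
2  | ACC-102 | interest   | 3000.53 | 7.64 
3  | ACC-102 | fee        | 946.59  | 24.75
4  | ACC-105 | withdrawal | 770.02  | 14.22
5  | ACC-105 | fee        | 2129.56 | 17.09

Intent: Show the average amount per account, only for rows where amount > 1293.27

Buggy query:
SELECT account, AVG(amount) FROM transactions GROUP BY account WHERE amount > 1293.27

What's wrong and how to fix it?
Bug: Row-level WHERE must come before GROUP BY in the clause order

Fix: Move the WHERE clause before GROUP BY

Corrected query:
SELECT account, AVG(amount) FROM transactions WHERE amount > 1293.27 GROUP BY account

Result:
account | AVG(amount)
--------+------------
ACC-102 | 3000.53    
ACC-105 | 2129.56    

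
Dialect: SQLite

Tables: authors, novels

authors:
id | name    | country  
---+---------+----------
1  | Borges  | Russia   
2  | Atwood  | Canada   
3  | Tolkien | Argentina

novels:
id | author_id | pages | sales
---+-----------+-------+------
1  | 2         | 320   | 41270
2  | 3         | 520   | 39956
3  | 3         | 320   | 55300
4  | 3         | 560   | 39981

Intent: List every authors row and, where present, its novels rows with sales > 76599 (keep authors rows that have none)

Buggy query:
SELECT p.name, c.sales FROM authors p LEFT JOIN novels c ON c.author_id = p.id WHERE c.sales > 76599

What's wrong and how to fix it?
Bug: Filtering c.sales in WHERE discards the NULL rows produced by LEFT JOIN, turning it into an inner join

Fix: Put 'c.sales > 76599' in the JOIN's ON clause instead of WHERE

Corrected query:
SELECT p.name, c.sales FROM authors p LEFT JOIN novels c ON c.author_id = p.id AND c.sales > 76599

Result:
name    | sales
--------+------
Borges  | NULL 
Atwood  | NULL 
Tolkien | NULL 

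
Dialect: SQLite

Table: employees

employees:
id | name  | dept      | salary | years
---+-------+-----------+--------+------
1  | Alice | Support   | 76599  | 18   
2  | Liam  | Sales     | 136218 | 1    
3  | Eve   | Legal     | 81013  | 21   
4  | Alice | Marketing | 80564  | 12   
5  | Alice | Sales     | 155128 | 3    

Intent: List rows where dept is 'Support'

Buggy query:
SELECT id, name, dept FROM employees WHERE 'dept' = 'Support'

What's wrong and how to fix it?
Bug: Single quotes denote string literals in SQL; the column name is being compared as a constant string

Fix: Reference the column as dept without single quotes

Corrected query:
SELECT id, name, dept FROM employees WHERE dept = 'Support'

Result:
id | name  | dept   
---+-------+--------
1  | Alice | Support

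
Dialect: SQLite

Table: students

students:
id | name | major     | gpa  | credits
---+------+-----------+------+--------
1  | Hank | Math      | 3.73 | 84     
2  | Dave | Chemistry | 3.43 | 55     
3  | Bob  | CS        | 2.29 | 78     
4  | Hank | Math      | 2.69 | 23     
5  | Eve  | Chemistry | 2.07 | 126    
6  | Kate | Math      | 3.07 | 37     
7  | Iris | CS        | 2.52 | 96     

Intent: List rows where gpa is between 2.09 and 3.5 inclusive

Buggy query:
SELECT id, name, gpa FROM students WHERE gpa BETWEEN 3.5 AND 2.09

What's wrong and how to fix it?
Bug: The bounds are reversed; BETWEEN a AND b requires a <= b to match anything

Fix: Swap the bounds so the smaller value comes first

Corrected query:
SELECT id, name, gpa FROM students WHERE gpa BETWEEN 2.09 AND 3.5

Result:
id | name | gpa 
---+------+-----
2  | Dave | 3.43
3  | Bob  | 2.29
4  | Hank | 2.69
6  | Kate | 3.07
7  | Iris | 2.52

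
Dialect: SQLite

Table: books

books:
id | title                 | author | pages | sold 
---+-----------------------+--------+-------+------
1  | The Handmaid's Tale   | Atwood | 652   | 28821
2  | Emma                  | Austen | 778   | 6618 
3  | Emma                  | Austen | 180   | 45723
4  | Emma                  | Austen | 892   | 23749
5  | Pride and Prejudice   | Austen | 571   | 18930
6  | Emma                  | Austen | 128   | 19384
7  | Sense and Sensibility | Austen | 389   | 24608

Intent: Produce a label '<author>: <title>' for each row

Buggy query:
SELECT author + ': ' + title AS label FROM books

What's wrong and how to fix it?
Bug: SQLite uses || for string concatenation; + coerces text to numbers (yielding 0)

Fix: Replace + with || to concatenate text

Corrected query:
SELECT author || ': ' || title AS label FROM books

Result:
label                        
-----------------------------
Atwood: The Handmaid's Tale  
Austen: Emma                 
Austen: Emma                 
Austen: Emma                 
Austen: Pride and Prejudice  
Austen: Emma                 
Austen: Sense and Sensibility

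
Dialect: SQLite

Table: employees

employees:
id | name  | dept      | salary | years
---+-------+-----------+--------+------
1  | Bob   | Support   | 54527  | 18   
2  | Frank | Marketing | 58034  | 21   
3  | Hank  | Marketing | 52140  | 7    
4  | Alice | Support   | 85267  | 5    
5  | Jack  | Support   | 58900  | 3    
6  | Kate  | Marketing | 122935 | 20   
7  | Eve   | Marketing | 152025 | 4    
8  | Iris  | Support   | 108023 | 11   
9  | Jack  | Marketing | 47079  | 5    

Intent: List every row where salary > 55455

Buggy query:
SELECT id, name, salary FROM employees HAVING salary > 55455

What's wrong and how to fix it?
Bug: HAVING filters the output of aggregation, but this query has no GROUP BY and no aggregate functions, so SQLite rejects it (HAVING clause on a non-aggregate query); the condition here is per row

Fix: Use WHERE for row-level filtering

Corrected query:
SELECT id, name, salary FROM employees WHERE salary > 55455

Result:
id | name  | salary
---+-------+-------
2  | Frank | 58034 
4  | Alice | 85267 
5  | Jack  | 58900 
6  | Kate  | 122935
7  | Eve   | 152025
8  | Iris  | 108023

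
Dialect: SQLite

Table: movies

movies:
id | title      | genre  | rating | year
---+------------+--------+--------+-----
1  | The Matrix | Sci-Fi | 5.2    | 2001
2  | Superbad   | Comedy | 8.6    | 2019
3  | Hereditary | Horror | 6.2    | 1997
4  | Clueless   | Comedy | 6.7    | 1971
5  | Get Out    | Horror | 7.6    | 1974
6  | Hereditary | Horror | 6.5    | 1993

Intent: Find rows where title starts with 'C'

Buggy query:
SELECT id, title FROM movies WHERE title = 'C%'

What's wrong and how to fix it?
Bug: Wildcards only work with LIKE; '=' treats '%' as a literal character

Fix: Use LIKE for wildcard pattern matching

Corrected query:
SELECT id, title FROM movies WHERE title LIKE 'C%'

Result:
id | title   
---+---------
4  | Clueless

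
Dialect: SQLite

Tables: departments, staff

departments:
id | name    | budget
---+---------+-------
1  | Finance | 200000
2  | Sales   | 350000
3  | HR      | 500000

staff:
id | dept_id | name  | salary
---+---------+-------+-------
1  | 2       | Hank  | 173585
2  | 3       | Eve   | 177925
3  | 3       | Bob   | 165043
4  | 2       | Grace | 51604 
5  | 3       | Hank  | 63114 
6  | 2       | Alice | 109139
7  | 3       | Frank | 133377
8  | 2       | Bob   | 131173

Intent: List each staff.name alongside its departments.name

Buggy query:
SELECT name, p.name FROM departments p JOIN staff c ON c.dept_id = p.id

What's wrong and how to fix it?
Bug: 'name' exists in both joined tables, so the database can't tell which one is meant

Fix: Qualify the column with its table alias (c.name)

Corrected query:
SELECT c.name, p.name FROM departments p JOIN staff c ON c.dept_id = p.id

Result:
name  | name 
------+------
Hank  | Sales
Eve   | HR   
Bob   | HR   
Grace | Sales
Hank  | HR   
Alice | Sales
Frank | HR   
Bob   | Sales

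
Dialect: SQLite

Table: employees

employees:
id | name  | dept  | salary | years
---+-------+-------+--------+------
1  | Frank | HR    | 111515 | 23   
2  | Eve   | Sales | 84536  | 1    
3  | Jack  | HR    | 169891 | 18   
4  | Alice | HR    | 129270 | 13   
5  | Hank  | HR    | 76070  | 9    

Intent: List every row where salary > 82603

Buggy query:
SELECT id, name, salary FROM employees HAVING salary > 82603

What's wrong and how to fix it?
Bug: This is a non-aggregate query (no GROUP BY, no aggregates), so in SQLite the HAVING clause is invalid here; a row-level condition belongs in WHERE

Fix: Replace HAVING with WHERE since the condition applies to individual rows

Corrected query:
SELECT id, name, salary FROM employees WHERE salary > 82603

Result:
id | name  | salary
---+-------+-------
1  | Frank | 111515
2  | Eve   | 84536 
3  | Jack  | 169891
4  | Alice | 129270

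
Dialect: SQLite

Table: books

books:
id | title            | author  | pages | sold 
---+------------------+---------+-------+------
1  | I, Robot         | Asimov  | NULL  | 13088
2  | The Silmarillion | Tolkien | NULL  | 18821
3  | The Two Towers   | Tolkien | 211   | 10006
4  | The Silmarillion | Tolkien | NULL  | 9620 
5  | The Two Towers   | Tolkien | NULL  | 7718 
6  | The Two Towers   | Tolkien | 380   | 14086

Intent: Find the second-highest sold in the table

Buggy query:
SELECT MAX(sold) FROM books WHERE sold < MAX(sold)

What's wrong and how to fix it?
Bug: The inner MAX is an aggregate inside WHERE, which is not allowed

Fix: Compute the overall MAX in a subquery, then take MAX of rows below it

Corrected query:
SELECT MAX(sold) FROM books WHERE sold < (SELECT MAX(sold) FROM books)

Result:
MAX(sold)
---------
14086    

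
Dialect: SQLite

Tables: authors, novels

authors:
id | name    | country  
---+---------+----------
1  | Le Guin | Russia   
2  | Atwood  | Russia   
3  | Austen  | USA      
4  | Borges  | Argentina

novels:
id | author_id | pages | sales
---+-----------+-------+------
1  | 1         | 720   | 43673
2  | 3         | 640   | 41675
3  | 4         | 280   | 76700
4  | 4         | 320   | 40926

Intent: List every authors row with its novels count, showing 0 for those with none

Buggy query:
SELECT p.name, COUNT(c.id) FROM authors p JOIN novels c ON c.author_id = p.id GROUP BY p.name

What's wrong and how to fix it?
Bug: INNER JOIN drops authors rows that have no matching novels rows

Fix: Use LEFT JOIN so parents without children still appear (COUNT(c.id) gives 0)

Corrected query:
SELECT p.name, COUNT(c.id) FROM authors p LEFT JOIN novels c ON c.author_id = p.id GROUP BY p.name

Result:
name    | COUNT(c.id)
--------+------------
Atwood  | 0          
Austen  | 1          
Borges  | 2          
Le Guin | 1          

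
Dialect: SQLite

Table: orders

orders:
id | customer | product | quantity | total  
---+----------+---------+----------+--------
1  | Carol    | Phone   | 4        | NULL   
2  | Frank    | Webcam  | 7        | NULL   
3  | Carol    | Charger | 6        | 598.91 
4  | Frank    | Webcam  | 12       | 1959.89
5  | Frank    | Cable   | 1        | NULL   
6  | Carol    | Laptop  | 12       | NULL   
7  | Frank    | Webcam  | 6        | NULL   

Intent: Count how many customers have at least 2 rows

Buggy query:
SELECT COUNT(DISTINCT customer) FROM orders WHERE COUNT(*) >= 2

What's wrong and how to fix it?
Bug: WHERE filters individual rows, not groups, so a group-level COUNT is invalid there

Fix: Group first with HAVING COUNT(*) >= 2, then COUNT the resulting groups

Corrected query:
SELECT COUNT(*) FROM (SELECT customer FROM orders GROUP BY customer HAVING COUNT(*) >= 2)

Result:
COUNT(*)
--------
2       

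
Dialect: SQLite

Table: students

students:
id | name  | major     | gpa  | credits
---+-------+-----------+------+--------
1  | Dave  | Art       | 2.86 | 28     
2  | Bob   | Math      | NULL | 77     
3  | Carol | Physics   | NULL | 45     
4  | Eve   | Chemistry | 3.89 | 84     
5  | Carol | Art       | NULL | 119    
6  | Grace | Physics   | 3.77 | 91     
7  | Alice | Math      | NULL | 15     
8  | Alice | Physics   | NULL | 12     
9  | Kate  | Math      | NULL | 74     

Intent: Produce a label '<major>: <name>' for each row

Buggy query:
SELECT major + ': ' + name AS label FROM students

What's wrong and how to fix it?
Bug: '+' is numeric addition; on text columns SQLite converts them to 0 instead of concatenating

Fix: Replace + with || to concatenate text

Corrected query:
SELECT major || ': ' || name AS label FROM students

Result:
label         
--------------
Art: Dave     
Math: Bob     
Physics: Carol
Chemistry: Eve
Art: Carol    
Physics: Grace
Math: Alice   
Physics: Alice
Math: Kate    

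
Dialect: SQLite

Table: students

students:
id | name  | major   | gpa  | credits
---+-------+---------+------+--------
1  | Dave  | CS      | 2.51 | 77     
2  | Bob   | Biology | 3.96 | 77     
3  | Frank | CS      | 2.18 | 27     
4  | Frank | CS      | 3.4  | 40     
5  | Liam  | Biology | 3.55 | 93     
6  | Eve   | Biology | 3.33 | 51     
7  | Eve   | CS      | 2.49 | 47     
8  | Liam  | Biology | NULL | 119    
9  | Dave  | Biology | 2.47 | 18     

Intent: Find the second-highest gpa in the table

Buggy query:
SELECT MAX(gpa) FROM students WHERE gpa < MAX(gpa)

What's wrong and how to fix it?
Bug: The inner MAX is an aggregate inside WHERE, which is not allowed

Fix: Put the inner MAX in a scalar subquery

Corrected query:
SELECT MAX(gpa) FROM students WHERE gpa < (SELECT MAX(gpa) FROM students)

Result:
MAX(gpa)
--------
3.55    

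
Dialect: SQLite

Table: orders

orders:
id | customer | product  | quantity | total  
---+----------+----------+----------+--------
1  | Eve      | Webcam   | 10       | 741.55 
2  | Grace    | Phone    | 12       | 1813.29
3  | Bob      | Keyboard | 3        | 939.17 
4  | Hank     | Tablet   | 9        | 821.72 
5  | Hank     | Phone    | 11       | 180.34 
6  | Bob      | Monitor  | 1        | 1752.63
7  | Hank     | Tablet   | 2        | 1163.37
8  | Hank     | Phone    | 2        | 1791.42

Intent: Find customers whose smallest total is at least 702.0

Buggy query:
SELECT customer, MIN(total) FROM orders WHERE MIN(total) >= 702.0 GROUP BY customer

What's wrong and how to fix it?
Bug: MIN() in WHERE is a misuse of aggregate

Fix: Replace WHERE with HAVING after the GROUP BY

Corrected query:
SELECT customer, MIN(total) FROM orders GROUP BY customer HAVING MIN(total) >= 702.0

Result:
customer | MIN(total)
---------+-----------
Bob      | 939.17    
Eve      | 741.55    
Grace    | 1813.29   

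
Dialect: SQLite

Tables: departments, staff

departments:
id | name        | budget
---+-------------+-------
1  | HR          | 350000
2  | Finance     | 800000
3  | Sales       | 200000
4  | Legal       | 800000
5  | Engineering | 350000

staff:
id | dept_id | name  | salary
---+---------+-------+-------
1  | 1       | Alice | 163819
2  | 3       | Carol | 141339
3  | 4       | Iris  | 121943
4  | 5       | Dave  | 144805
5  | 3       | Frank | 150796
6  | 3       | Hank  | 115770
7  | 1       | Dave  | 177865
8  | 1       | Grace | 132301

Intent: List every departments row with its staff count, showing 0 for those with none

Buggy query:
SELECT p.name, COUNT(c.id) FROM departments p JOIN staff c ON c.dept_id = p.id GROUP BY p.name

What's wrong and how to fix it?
Bug: INNER JOIN drops departments rows that have no matching staff rows

Fix: Use LEFT JOIN so parents without children still appear (COUNT(c.id) gives 0)

Corrected query:
SELECT p.name, COUNT(c.id) FROM departments p LEFT JOIN staff c ON c.dept_id = p.id GROUP BY p.name

Result:
name        | COUNT(c.id)
------------+------------
Engineering | 1          
Finance     | 0          
HR          | 3          
Legal       | 1          
Sales       | 3          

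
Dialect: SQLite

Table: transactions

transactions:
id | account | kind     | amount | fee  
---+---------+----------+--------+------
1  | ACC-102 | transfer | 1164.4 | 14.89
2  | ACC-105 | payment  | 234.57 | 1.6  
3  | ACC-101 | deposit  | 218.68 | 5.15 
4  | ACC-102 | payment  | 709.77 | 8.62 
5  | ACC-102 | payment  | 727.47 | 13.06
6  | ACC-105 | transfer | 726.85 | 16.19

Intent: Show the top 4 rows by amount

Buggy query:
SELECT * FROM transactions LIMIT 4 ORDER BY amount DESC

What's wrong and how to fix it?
Bug: LIMIT must come after ORDER BY

Fix: Swap the clauses: ORDER BY first, then LIMIT

Corrected query:
SELECT * FROM transactions ORDER BY amount DESC LIMIT 4

Result:
id | account | kind     | amount | fee  
---+---------+----------+--------+------
1  | ACC-102 | transfer | 1164.4 | 14.89
5  | ACC-102 | payment  | 727.47 | 13.06
6  | ACC-105 | transfer | 726.85 | 16.19
4  | ACC-102 | payment  | 709.77 | 8.62 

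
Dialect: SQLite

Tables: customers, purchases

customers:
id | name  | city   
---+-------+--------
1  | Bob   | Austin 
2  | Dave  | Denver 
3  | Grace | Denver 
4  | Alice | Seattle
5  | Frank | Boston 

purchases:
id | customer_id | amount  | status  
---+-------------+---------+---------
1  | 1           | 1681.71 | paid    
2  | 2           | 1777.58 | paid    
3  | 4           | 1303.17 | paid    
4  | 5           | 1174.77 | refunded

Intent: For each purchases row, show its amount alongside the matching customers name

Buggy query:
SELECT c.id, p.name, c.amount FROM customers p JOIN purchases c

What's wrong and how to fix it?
Bug: JOIN with no ON clause produces a cartesian product; every purchases row pairs with every customers row

Fix: Add ON c.customer_id = p.id to the JOIN

Corrected query:
SELECT c.id, p.name, c.amount FROM customers p JOIN purchases c ON c.customer_id = p.id

Result:
id | name  | amount 
---+-------+--------
1  | Bob   | 1681.71
2  | Dave  | 1777.58
3  | Alice | 1303.17
4  | Frank | 1174.77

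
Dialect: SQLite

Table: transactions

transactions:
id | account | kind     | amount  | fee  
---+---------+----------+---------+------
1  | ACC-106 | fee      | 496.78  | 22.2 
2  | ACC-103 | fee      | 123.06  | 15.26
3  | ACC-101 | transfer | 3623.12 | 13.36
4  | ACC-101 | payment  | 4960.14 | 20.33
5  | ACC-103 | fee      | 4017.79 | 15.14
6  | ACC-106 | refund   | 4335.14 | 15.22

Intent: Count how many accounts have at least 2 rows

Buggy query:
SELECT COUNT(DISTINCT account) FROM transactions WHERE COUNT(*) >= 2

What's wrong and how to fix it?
Bug: WHERE filters individual rows, not groups, so a group-level COUNT is invalid there

Fix: Use a subquery that GROUPs and filters with HAVING, then count its rows

Corrected query:
SELECT COUNT(*) FROM (SELECT account FROM transactions GROUP BY account HAVING COUNT(*) >= 2)

Result:
COUNT(*)
--------
3       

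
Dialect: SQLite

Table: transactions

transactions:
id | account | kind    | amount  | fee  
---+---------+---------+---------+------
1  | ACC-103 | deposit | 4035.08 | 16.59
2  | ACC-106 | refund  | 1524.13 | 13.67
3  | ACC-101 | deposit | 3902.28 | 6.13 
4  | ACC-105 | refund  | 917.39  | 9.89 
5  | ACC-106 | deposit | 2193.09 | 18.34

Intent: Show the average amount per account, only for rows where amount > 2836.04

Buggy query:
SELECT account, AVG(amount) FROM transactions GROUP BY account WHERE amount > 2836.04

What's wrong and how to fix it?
Bug: WHERE cannot follow GROUP BY

Fix: Place WHERE between FROM and GROUP BY

Corrected query:
SELECT account, AVG(amount) FROM transactions WHERE amount > 2836.04 GROUP BY account

Result:
account | AVG(amount)
--------+------------
ACC-101 | 3902.28    
ACC-103 | 4035.08    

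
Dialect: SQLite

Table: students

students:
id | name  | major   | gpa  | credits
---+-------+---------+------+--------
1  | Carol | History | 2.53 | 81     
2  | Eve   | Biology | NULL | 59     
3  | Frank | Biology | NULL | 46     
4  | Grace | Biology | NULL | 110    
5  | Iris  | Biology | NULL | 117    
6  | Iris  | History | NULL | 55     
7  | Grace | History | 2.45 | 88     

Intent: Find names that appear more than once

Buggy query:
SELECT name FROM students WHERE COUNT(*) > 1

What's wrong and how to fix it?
Bug: WHERE can't reference COUNT(*); aggregates are computed after WHERE

Fix: GROUP BY name, then filter groups with HAVING COUNT(*) > 1

Corrected query:
SELECT name FROM students GROUP BY name HAVING COUNT(*) > 1

Result:
name 
-----
Grace
Iris 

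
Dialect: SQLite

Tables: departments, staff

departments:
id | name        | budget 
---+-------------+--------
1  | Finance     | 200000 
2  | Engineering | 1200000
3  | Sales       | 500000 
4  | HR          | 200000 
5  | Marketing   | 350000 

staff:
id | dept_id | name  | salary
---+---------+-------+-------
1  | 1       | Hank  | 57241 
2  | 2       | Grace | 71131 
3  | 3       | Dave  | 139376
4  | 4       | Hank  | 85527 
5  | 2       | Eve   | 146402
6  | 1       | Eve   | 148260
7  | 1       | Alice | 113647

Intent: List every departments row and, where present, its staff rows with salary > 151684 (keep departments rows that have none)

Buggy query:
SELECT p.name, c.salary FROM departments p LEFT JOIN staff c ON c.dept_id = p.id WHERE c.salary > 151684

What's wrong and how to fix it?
Bug: A WHERE condition on the right-hand table after LEFT JOIN drops unmatched parents

Fix: Put 'c.salary > 151684' in the JOIN's ON clause instead of WHERE

Corrected query:
SELECT p.name, c.salary FROM departments p LEFT JOIN staff c ON c.dept_id = p.id AND c.salary > 151684

Result:
name        | salary
------------+-------
Finance     | NULL  
Engineering | NULL  
Sales       | NULL  
HR          | NULL  
Marketing   | NULL  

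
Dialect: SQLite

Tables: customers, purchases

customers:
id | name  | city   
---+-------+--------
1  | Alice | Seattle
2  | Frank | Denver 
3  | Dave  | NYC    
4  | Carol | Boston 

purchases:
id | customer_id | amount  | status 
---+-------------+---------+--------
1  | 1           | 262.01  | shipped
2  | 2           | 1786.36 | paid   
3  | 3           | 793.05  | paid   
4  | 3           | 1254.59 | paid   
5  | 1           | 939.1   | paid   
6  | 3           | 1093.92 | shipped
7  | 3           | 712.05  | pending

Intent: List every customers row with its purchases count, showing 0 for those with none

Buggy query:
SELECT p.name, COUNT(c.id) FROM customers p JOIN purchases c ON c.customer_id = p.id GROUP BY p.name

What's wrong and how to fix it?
Bug: An inner join excludes parents with zero children

Fix: Switch to LEFT JOIN to retain unmatched parent rows

Corrected query:
SELECT p.name, COUNT(c.id) FROM customers p LEFT JOIN purchases c ON c.customer_id = p.id GROUP BY p.name

Result:
name  | COUNT(c.id)
------+------------
Alice | 2          
Carol | 0          
Dave  | 4          
Frank | 1          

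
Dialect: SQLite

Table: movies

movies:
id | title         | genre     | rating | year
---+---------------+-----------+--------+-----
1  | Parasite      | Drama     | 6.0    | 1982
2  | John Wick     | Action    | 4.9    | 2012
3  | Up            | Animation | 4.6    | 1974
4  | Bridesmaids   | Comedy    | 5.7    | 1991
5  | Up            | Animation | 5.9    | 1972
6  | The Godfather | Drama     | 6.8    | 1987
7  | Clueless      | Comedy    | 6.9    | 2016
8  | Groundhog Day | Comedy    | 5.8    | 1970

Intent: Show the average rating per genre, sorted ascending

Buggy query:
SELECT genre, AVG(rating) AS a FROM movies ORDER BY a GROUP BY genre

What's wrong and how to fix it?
Bug: ORDER BY appears before GROUP BY; SQL clause order requires GROUP BY first

Fix: Reorder: SELECT … FROM … GROUP BY … ORDER BY …

Corrected query:
SELECT genre, AVG(rating) AS a FROM movies GROUP BY genre ORDER BY a

Result:
genre     | a       
----------+---------
Action    | 4.9     
Animation | 5.25    
Comedy    | 6.133333
Drama     | 6.4     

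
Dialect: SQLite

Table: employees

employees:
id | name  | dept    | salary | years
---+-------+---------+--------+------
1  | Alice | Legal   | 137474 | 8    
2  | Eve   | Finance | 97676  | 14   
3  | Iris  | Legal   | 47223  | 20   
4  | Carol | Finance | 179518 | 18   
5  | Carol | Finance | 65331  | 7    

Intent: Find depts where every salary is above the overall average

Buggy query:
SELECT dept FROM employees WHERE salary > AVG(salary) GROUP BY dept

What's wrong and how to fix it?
Bug: WHERE evaluates per row before aggregation, so AVG() is unavailable

Fix: Compute the overall average in a scalar subquery and compare each group's MIN against it in HAVING

Corrected query:
SELECT dept FROM employees GROUP BY dept HAVING MIN(salary) > (SELECT AVG(salary) FROM employees)

Result:
(no rows)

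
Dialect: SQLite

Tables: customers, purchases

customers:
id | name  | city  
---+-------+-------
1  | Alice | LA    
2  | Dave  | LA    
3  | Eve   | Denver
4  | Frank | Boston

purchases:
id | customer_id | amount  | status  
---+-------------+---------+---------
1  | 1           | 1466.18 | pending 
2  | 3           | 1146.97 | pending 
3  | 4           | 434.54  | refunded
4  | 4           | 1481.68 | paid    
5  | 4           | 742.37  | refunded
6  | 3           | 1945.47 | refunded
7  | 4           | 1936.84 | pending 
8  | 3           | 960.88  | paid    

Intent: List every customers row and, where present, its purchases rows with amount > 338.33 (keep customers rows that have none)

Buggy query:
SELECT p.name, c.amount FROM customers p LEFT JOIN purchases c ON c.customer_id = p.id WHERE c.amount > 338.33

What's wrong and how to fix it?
Bug: Filtering c.amount in WHERE discards the NULL rows produced by LEFT JOIN, turning it into an inner join

Fix: Put 'c.amount > 338.33' in the JOIN's ON clause instead of WHERE

Corrected query:
SELECT p.name, c.amount FROM customers p LEFT JOIN purchases c ON c.customer_id = p.id AND c.amount > 338.33

Result:
name  | amount 
------+--------
Alice | 1466.18
Dave  | NULL   
Eve   | 960.88 
Eve   | 1146.97
Eve   | 1945.47
Frank | 434.54 
Frank | 742.37 
Frank | 1481.68
Frank | 1936.84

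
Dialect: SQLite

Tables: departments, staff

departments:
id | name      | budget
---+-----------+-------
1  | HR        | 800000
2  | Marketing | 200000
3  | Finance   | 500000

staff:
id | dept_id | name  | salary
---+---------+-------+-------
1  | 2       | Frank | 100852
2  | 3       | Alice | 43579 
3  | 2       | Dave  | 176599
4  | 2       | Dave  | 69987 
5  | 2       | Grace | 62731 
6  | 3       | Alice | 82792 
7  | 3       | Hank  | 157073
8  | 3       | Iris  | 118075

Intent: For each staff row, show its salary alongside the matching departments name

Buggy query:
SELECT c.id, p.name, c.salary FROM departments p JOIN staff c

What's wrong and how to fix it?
Bug: Missing join condition: each staff row is matched to all departments rows instead of just its own

Fix: Specify the join condition linking the foreign key to the parent id

Corrected query:
SELECT c.id, p.name, c.salary FROM departments p JOIN staff c ON c.dept_id = p.id

Result:
id | name      | salary
---+-----------+-------
1  | Marketing | 100852
2  | Finance   | 43579 
3  | Marketing | 176599
4  | Marketing | 69987 
5  | Marketing | 62731 
6  | Finance   | 82792 
7  | Finance   | 157073
8  | Finance   | 118075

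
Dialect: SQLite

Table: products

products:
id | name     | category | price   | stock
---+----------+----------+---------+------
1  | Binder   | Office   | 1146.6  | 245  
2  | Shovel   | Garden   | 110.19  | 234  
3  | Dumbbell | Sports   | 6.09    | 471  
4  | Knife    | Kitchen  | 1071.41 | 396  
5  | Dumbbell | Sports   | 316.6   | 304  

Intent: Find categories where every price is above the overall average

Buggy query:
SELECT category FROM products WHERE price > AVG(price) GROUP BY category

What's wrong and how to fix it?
Bug: AVG() is an aggregate; it can't sit directly in WHERE

Fix: Use a subquery for AVG and a HAVING MIN(...) filter so the condition holds for every row in the group

Corrected query:
SELECT category FROM products GROUP BY category HAVING MIN(price) > (SELECT AVG(price) FROM products)

Result:
category
--------
Kitchen 
Office  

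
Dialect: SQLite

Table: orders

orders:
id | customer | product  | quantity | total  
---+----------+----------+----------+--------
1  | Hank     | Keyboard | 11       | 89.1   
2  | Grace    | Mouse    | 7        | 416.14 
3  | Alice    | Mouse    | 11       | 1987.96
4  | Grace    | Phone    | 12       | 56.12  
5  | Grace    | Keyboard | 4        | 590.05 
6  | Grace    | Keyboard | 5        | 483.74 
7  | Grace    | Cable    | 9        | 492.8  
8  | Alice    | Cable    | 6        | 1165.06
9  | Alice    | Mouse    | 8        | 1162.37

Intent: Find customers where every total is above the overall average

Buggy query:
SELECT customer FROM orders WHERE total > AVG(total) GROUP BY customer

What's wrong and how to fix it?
Bug: WHERE evaluates per row before aggregation, so AVG() is unavailable

Fix: Use a subquery for AVG and a HAVING MIN(...) filter so the condition holds for every row in the group

Corrected query:
SELECT customer FROM orders GROUP BY customer HAVING MIN(total) > (SELECT AVG(total) FROM orders)

Result:
customer
--------
Alice   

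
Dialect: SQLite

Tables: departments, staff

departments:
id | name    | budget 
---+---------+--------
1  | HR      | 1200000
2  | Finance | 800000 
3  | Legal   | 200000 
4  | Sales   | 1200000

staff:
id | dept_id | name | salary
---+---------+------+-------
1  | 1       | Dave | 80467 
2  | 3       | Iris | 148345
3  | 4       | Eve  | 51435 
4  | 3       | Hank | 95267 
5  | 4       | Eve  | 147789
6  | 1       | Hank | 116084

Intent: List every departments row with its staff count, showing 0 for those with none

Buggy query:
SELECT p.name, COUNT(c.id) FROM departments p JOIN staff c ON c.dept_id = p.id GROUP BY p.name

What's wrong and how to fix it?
Bug: INNER JOIN drops departments rows that have no matching staff rows

Fix: Use LEFT JOIN so parents without children still appear (COUNT(c.id) gives 0)

Corrected query:
SELECT p.name, COUNT(c.id) FROM departments p LEFT JOIN staff c ON c.dept_id = p.id GROUP BY p.name

Result:
name    | COUNT(c.id)
--------+------------
Finance | 0          
HR      | 2          
Legal   | 2          
Sales   | 2          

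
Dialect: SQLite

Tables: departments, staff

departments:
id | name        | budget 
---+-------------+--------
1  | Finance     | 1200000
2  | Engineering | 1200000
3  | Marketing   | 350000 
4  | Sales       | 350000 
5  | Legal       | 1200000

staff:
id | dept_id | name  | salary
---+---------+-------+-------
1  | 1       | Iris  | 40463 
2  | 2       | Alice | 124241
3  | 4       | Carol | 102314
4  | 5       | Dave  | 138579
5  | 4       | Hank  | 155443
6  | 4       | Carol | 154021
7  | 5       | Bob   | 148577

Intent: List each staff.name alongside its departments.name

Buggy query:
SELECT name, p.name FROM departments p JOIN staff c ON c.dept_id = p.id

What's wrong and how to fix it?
Bug: 'name' exists in both joined tables, so the database can't tell which one is meant

Fix: Qualify the column with its table alias (c.name)

Corrected query:
SELECT c.name, p.name FROM departments p JOIN staff c ON c.dept_id = p.id

Result:
name  | name       
------+------------
Iris  | Finance    
Alice | Engineering
Carol | Sales      
Dave  | Legal      
Hank  | Sales      
Carol | Sales      
Bob   | Legal      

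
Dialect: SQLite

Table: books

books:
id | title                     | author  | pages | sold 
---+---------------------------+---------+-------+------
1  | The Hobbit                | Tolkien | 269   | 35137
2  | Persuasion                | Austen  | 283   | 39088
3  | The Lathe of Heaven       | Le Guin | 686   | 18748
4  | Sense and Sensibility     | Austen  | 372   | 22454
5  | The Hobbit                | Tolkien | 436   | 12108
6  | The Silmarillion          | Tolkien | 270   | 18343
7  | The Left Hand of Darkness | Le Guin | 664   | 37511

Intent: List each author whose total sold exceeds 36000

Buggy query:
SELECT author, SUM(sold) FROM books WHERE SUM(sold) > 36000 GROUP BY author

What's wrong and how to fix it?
Bug: SUM(sold) is an aggregate, but WHERE filters rows before aggregation

Fix: Move the aggregate condition to a HAVING clause

Corrected query:
SELECT author, SUM(sold) FROM books GROUP BY author HAVING SUM(sold) > 36000

Result:
author  | SUM(sold)
--------+----------
Austen  | 61542    
Le Guin | 56259    
Tolkien | 65588    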